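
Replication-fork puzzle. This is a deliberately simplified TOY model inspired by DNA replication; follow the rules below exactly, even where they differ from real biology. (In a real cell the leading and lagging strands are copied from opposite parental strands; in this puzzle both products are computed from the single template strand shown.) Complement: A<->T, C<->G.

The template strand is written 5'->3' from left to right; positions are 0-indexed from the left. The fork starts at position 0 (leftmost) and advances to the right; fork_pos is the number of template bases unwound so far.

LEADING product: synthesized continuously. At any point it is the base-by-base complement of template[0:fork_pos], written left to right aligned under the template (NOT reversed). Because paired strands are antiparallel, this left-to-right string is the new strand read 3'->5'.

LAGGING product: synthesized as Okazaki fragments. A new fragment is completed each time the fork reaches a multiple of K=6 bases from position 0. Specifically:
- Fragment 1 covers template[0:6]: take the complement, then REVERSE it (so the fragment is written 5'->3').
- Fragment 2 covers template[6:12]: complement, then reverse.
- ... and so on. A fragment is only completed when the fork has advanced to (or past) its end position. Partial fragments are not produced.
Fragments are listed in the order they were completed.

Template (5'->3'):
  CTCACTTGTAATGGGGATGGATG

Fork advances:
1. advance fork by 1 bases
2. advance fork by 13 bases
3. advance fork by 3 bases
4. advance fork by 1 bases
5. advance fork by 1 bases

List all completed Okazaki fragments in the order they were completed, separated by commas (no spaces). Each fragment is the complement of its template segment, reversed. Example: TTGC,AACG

Answer: AGTGAG,ATTACA,ATCCCC

Derivation:
Step 1: advance 1 -> fork_pos = 0 + 1 = 1. Next multiple of 6 is 6 (not reached); still 0 fragment(s).
Step 2: advance 13 -> fork_pos = 1 + 13 = 14. Reached multiple(s) of 6: 6, 12 -> fragments 1-2 completed (2 total).
Step 3: advance 3 -> fork_pos = 14 + 3 = 17. Next multiple of 6 is 18 (not reached); still 2 fragment(s).
Step 4: advance 1 -> fork_pos = 17 + 1 = 18. Reached multiple(s) of 6: 18 -> fragment 3 completed (3 total).
Step 5: advance 1 -> fork_pos = 18 + 1 = 19. Next multiple of 6 is 24 (not reached); still 3 fragment(s).
Final fork_pos = 19, so 3 fragment(s) are complete. Build each: template segment -> complement -> reverse.
Fragment 1: template[0:6] = CTCACT -> complement GAGTGA -> reversed AGTGAG
Fragment 2: template[6:12] = TGTAAT -> complement ACATTA -> reversed ATTACA
Fragment 3: template[12:18] = GGGGAT -> complement CCCCTA -> reversed ATCCCC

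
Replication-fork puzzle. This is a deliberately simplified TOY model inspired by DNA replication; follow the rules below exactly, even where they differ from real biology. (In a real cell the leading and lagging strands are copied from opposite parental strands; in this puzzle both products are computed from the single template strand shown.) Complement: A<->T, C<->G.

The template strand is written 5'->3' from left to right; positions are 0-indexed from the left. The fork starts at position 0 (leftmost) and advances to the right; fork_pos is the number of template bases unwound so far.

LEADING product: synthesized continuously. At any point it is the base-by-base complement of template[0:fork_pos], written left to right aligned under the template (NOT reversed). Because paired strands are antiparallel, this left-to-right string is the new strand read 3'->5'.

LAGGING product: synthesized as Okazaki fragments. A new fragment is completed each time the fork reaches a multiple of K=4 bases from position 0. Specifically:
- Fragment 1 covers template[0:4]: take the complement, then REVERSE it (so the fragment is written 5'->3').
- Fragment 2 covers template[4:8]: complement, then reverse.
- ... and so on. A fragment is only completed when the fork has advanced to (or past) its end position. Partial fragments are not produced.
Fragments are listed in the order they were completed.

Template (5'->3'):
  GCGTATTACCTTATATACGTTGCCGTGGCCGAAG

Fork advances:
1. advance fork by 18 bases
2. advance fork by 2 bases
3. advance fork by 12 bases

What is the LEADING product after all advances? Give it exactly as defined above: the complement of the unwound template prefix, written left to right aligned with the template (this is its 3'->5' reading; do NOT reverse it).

Step 1: advance 18 -> fork_pos = 0 + 18 = 18.
Step 2: advance 2 -> fork_pos = 18 + 2 = 20.
Step 3: advance 12 -> fork_pos = 20 + 12 = 32.
Unwound prefix: template[0:32] = GCGTATTACCTTATATACGTTGCCGTGGCCGA
Complement it base by base (A<->T, C<->G), keeping left-to-right order:
  [0:5] GCGTA -> CGCAT
  [5:10] TTACC -> AATGG
  [10:15] TTATA -> AATAT
  [15:20] TACGT -> ATGCA
  [20:25] TGCCG -> ACGGC
  [25:30] TGGCC -> ACCGG
  [30:32] GA -> CT
Concatenate: CGCATAATGGAATATATGCAACGGCACCGGCT (length 32; written aligned with the template, i.e. 3'->5').

Answer: CGCATAATGGAATATATGCAACGGCACCGGCT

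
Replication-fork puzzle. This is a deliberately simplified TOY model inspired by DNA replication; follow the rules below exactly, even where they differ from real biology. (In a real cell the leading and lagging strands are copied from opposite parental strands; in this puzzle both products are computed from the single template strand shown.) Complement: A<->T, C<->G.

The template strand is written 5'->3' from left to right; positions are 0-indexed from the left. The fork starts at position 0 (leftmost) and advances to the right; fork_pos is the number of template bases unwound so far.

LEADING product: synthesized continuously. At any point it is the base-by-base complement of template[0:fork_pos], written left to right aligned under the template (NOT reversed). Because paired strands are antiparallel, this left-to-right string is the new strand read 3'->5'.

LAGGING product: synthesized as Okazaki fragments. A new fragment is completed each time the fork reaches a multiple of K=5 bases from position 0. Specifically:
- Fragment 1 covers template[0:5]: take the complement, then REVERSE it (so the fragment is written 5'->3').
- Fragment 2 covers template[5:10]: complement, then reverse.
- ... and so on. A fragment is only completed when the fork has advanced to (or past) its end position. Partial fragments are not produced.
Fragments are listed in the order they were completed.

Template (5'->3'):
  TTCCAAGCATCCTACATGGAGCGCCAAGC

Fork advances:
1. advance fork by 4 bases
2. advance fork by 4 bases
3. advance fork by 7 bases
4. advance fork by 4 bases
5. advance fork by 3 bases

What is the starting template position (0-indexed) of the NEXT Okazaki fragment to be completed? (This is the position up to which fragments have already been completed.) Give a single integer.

Step 1: advance 4 -> fork_pos = 0 + 4 = 4. Next multiple of 5 is 5 (not reached); still 0 fragment(s).
Step 2: advance 4 -> fork_pos = 4 + 4 = 8. Reached multiple(s) of 5: 5 -> fragment 1 completed (1 total).
Step 3: advance 7 -> fork_pos = 8 + 7 = 15. Reached multiple(s) of 5: 10, 15 -> fragments 2-3 completed (3 total).
Step 4: advance 4 -> fork_pos = 15 + 4 = 19. Next multiple of 5 is 20 (not reached); still 3 fragment(s).
Step 5: advance 3 -> fork_pos = 19 + 3 = 22. Reached multiple(s) of 5: 20 -> fragment 4 completed (4 total).
4 fragment(s) completed, covering template[0:20] (4 x 5 = 20). The next fragment, fragment 5, covers template[20:25], so it starts at position 20.

Answer: 20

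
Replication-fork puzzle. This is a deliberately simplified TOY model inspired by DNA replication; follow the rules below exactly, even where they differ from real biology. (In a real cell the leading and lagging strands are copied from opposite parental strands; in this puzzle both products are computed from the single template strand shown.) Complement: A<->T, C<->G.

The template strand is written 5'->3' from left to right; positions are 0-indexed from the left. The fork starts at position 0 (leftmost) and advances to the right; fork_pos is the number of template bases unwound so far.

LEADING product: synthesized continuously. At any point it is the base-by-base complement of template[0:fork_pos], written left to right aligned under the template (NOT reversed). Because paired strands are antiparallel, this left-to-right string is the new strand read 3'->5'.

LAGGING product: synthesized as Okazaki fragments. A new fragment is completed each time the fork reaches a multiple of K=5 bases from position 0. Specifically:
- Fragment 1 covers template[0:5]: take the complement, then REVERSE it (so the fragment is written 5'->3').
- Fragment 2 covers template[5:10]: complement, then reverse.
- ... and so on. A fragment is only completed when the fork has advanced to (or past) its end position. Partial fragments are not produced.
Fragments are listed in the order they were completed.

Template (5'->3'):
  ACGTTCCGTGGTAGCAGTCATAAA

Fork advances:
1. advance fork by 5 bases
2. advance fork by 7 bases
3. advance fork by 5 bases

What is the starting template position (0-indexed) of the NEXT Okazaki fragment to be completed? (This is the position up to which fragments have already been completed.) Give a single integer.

Answer: 15

Derivation:
Step 1: advance 5 -> fork_pos = 0 + 5 = 5. Reached multiple(s) of 5: 5 -> fragment 1 completed (1 total).
Step 2: advance 7 -> fork_pos = 5 + 7 = 12. Reached multiple(s) of 5: 10 -> fragment 2 completed (2 total).
Step 3: advance 5 -> fork_pos = 12 + 5 = 17. Reached multiple(s) of 5: 15 -> fragment 3 completed (3 total).
3 fragment(s) completed, covering template[0:15] (3 x 5 = 15). The next fragment, fragment 4, covers template[15:20], so it starts at position 15.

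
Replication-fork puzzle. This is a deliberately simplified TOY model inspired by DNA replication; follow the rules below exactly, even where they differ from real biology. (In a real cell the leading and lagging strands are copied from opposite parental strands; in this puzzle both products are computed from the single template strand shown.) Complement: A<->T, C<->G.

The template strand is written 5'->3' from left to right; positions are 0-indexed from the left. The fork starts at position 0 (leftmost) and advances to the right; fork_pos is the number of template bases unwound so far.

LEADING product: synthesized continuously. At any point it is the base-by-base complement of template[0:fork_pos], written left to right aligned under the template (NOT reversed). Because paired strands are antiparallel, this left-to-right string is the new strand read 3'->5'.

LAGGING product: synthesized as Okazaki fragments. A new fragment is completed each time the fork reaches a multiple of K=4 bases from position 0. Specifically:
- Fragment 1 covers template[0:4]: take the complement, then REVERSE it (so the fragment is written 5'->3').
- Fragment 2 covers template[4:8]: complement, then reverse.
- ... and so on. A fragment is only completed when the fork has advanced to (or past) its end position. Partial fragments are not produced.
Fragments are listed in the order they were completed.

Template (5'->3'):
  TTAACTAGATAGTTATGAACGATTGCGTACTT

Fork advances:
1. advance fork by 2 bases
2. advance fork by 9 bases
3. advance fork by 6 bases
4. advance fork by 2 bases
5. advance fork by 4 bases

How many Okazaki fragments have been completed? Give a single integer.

Step 1: advance 2 -> fork_pos = 0 + 2 = 2. Next multiple of 4 is 4 (not reached); still 0 fragment(s).
Step 2: advance 9 -> fork_pos = 2 + 9 = 11. Reached multiple(s) of 4: 4, 8 -> fragments 1-2 completed (2 total).
Step 3: advance 6 -> fork_pos = 11 + 6 = 17. Reached multiple(s) of 4: 12, 16 -> fragments 3-4 completed (4 total).
Step 4: advance 2 -> fork_pos = 17 + 2 = 19. Next multiple of 4 is 20 (not reached); still 4 fragment(s).
Step 5: advance 4 -> fork_pos = 19 + 4 = 23. Reached multiple(s) of 4: 20 -> fragment 5 completed (5 total).
Check: final fork_pos = 23; the multiples of 4 that are <= 23 are 4..20 -> 23 // 4 = 5 completed fragment(s).

Answer: 5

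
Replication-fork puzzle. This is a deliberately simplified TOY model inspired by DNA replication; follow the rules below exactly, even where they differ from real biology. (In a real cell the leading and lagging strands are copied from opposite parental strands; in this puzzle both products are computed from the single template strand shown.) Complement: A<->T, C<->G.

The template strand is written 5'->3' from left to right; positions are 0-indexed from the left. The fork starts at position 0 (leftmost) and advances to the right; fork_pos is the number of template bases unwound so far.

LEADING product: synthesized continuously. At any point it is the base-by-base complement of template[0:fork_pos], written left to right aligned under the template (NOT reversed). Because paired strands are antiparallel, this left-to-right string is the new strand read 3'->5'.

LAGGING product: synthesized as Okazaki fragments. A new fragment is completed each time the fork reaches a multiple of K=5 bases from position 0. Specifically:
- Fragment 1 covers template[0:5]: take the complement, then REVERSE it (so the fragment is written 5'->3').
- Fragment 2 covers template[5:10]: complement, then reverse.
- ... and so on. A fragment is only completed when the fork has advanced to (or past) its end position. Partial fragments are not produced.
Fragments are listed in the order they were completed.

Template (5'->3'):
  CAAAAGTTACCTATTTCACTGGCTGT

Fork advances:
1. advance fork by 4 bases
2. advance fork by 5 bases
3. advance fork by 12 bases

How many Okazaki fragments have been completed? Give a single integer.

Answer: 4

Derivation:
Step 1: advance 4 -> fork_pos = 0 + 4 = 4. Next multiple of 5 is 5 (not reached); still 0 fragment(s).
Step 2: advance 5 -> fork_pos = 4 + 5 = 9. Reached multiple(s) of 5: 5 -> fragment 1 completed (1 total).
Step 3: advance 12 -> fork_pos = 9 + 12 = 21. Reached multiple(s) of 5: 10, 15, 20 -> fragments 2-4 completed (4 total).
Check: final fork_pos = 21; the multiples of 5 that are <= 21 are 5..20 -> 21 // 5 = 4 completed fragment(s).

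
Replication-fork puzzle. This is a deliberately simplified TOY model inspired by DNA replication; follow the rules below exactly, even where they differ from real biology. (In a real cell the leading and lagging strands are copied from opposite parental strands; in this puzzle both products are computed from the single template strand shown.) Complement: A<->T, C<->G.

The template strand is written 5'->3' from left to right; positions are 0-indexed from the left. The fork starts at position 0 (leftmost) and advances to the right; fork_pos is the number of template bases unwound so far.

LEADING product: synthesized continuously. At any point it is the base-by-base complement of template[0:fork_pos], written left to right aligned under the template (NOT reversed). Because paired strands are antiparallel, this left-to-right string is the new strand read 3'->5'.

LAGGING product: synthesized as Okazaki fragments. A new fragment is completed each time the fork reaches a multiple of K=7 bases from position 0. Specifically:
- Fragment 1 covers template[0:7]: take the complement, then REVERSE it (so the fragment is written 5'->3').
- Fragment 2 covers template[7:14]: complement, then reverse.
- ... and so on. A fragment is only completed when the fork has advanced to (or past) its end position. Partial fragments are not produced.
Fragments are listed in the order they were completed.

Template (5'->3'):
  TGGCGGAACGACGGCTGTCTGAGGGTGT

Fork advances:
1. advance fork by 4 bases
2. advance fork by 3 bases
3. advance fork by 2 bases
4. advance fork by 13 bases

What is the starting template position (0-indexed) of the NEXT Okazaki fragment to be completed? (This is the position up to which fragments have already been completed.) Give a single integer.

Answer: 21

Derivation:
Step 1: advance 4 -> fork_pos = 0 + 4 = 4. Next multiple of 7 is 7 (not reached); still 0 fragment(s).
Step 2: advance 3 -> fork_pos = 4 + 3 = 7. Reached multiple(s) of 7: 7 -> fragment 1 completed (1 total).
Step 3: advance 2 -> fork_pos = 7 + 2 = 9. Next multiple of 7 is 14 (not reached); still 1 fragment(s).
Step 4: advance 13 -> fork_pos = 9 + 13 = 22. Reached multiple(s) of 7: 14, 21 -> fragments 2-3 completed (3 total).
3 fragment(s) completed, covering template[0:21] (3 x 7 = 21). The next fragment, fragment 4, covers template[21:28], so it starts at position 21.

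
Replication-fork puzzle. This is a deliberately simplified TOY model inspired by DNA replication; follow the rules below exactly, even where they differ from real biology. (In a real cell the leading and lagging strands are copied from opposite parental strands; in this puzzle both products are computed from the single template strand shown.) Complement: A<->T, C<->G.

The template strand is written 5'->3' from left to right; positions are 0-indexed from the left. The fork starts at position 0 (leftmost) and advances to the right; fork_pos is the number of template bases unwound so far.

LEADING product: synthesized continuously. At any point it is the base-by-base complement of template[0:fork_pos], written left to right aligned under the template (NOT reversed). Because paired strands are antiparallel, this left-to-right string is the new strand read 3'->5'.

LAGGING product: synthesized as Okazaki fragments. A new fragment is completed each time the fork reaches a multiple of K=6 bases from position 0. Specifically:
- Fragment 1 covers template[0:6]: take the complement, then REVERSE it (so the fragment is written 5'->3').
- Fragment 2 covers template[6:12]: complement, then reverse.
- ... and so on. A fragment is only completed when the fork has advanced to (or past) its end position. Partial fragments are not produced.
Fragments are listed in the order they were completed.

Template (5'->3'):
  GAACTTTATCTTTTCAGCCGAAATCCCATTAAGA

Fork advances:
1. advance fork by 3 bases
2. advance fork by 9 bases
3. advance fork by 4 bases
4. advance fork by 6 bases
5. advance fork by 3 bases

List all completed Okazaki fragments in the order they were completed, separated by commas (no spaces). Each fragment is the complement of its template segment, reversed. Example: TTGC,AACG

Step 1: advance 3 -> fork_pos = 0 + 3 = 3. Next multiple of 6 is 6 (not reached); still 0 fragment(s).
Step 2: advance 9 -> fork_pos = 3 + 9 = 12. Reached multiple(s) of 6: 6, 12 -> fragments 1-2 completed (2 total).
Step 3: advance 4 -> fork_pos = 12 + 4 = 16. Next multiple of 6 is 18 (not reached); still 2 fragment(s).
Step 4: advance 6 -> fork_pos = 16 + 6 = 22. Reached multiple(s) of 6: 18 -> fragment 3 completed (3 total).
Step 5: advance 3 -> fork_pos = 22 + 3 = 25. Reached multiple(s) of 6: 24 -> fragment 4 completed (4 total).
Final fork_pos = 25, so 4 fragment(s) are complete. Build each: template segment -> complement -> reverse.
Fragment 1: template[0:6] = GAACTT -> complement CTTGAA -> reversed AAGTTC
Fragment 2: template[6:12] = TATCTT -> complement ATAGAA -> reversed AAGATA
Fragment 3: template[12:18] = TTCAGC -> complement AAGTCG -> reversed GCTGAA
Fragment 4: template[18:24] = CGAAAT -> complement GCTTTA -> reversed ATTTCG

Answer: AAGTTC,AAGATA,GCTGAA,ATTTCG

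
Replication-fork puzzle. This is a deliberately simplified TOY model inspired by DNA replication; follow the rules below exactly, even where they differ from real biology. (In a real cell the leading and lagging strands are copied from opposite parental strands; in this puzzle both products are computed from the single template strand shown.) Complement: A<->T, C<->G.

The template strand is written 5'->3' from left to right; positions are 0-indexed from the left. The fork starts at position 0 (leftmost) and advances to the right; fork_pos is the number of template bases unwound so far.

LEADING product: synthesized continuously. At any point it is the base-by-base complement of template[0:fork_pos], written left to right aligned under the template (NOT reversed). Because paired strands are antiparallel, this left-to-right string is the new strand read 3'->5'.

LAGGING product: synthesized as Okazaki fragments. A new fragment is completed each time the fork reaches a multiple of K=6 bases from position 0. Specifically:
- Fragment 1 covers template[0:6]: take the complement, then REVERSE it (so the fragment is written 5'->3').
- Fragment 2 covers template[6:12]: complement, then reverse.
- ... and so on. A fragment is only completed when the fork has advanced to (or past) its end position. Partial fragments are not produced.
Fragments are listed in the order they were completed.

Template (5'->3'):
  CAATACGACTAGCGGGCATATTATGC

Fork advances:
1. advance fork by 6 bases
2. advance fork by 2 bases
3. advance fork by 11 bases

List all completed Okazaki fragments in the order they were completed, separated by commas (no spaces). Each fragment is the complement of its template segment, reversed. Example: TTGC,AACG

Answer: GTATTG,CTAGTC,TGCCCG

Derivation:
Step 1: advance 6 -> fork_pos = 0 + 6 = 6. Reached multiple(s) of 6: 6 -> fragment 1 completed (1 total).
Step 2: advance 2 -> fork_pos = 6 + 2 = 8. Next multiple of 6 is 12 (not reached); still 1 fragment(s).
Step 3: advance 11 -> fork_pos = 8 + 11 = 19. Reached multiple(s) of 6: 12, 18 -> fragments 2-3 completed (3 total).
Final fork_pos = 19, so 3 fragment(s) are complete. Build each: template segment -> complement -> reverse.
Fragment 1: template[0:6] = CAATAC -> complement GTTATG -> reversed GTATTG
Fragment 2: template[6:12] = GACTAG -> complement CTGATC -> reversed CTAGTC
Fragment 3: template[12:18] = CGGGCA -> complement GCCCGT -> reversed TGCCCG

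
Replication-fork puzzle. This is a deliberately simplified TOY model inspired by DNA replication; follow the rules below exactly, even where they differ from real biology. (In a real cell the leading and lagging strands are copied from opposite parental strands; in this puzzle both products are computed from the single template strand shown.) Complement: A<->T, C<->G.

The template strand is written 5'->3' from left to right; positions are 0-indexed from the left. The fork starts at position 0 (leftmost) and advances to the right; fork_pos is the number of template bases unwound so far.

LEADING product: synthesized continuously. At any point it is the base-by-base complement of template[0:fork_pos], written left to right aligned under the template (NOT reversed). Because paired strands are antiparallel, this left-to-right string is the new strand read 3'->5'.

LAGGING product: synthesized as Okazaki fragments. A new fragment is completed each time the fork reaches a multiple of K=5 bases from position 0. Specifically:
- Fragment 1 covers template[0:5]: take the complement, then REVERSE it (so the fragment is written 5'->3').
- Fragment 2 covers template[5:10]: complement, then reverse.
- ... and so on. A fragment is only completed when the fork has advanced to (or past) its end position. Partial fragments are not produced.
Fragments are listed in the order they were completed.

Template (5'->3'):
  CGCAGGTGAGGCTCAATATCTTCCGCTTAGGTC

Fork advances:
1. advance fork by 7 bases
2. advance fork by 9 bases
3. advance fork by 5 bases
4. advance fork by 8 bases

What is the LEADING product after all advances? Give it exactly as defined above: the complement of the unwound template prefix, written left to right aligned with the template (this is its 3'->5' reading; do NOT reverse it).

Step 1: advance 7 -> fork_pos = 0 + 7 = 7.
Step 2: advance 9 -> fork_pos = 7 + 9 = 16.
Step 3: advance 5 -> fork_pos = 16 + 5 = 21.
Step 4: advance 8 -> fork_pos = 21 + 8 = 29.
Unwound prefix: template[0:29] = CGCAGGTGAGGCTCAATATCTTCCGCTTA
Complement it base by base (A<->T, C<->G), keeping left-to-right order:
  [0:5] CGCAG -> GCGTC
  [5:10] GTGAG -> CACTC
  [10:15] GCTCA -> CGAGT
  [15:20] ATATC -> TATAG
  [20:25] TTCCG -> AAGGC
  [25:29] CTTA -> GAAT
Concatenate: GCGTCCACTCCGAGTTATAGAAGGCGAAT (length 29; written aligned with the template, i.e. 3'->5').

Answer: GCGTCCACTCCGAGTTATAGAAGGCGAAT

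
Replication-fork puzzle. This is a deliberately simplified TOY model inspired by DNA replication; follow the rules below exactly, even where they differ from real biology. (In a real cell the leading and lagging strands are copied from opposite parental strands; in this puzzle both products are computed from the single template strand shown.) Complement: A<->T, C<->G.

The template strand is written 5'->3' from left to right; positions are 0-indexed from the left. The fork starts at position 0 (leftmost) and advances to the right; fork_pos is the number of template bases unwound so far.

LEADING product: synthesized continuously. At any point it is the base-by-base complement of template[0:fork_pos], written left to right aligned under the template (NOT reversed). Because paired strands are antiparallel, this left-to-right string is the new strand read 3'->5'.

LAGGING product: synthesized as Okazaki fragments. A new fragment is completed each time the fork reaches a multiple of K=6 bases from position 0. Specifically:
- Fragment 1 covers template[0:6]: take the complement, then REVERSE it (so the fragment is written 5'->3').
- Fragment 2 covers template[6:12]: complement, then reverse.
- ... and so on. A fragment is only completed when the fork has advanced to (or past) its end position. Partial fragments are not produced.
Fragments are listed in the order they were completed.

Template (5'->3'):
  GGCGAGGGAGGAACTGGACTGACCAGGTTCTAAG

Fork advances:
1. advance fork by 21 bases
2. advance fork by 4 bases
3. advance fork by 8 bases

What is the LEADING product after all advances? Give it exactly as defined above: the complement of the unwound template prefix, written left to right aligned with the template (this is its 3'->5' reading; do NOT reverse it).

Answer: CCGCTCCCTCCTTGACCTGACTGGTCCAAGATT

Derivation:
Step 1: advance 21 -> fork_pos = 0 + 21 = 21.
Step 2: advance 4 -> fork_pos = 21 + 4 = 25.
Step 3: advance 8 -> fork_pos = 25 + 8 = 33.
Unwound prefix: template[0:33] = GGCGAGGGAGGAACTGGACTGACCAGGTTCTAA
Complement it base by base (A<->T, C<->G), keeping left-to-right order:
  [0:5] GGCGA -> CCGCT
  [5:10] GGGAG -> CCCTC
  [10:15] GAACT -> CTTGA
  [15:20] GGACT -> CCTGA
  [20:25] GACCA -> CTGGT
  [25:30] GGTTC -> CCAAG
  [30:33] TAA -> ATT
Concatenate: CCGCTCCCTCCTTGACCTGACTGGTCCAAGATT (length 33; written aligned with the template, i.e. 3'->5').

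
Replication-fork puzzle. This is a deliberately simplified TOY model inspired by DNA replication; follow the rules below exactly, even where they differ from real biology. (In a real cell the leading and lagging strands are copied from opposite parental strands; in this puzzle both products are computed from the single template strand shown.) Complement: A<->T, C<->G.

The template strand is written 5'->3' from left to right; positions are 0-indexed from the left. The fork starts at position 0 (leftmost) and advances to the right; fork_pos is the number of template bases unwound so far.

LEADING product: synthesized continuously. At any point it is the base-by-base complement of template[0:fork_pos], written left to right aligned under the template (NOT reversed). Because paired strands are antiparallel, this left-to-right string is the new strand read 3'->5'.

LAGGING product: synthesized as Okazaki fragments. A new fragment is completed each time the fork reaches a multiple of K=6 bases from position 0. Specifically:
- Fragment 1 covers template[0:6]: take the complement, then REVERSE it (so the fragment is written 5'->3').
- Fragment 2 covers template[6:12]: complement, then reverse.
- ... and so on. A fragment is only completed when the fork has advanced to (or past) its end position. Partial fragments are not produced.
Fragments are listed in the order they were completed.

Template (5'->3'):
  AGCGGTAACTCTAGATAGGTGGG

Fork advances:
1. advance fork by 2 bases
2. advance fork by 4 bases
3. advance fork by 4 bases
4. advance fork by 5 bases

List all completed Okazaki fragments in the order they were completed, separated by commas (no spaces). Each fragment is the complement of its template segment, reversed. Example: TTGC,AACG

Step 1: advance 2 -> fork_pos = 0 + 2 = 2. Next multiple of 6 is 6 (not reached); still 0 fragment(s).
Step 2: advance 4 -> fork_pos = 2 + 4 = 6. Reached multiple(s) of 6: 6 -> fragment 1 completed (1 total).
Step 3: advance 4 -> fork_pos = 6 + 4 = 10. Next multiple of 6 is 12 (not reached); still 1 fragment(s).
Step 4: advance 5 -> fork_pos = 10 + 5 = 15. Reached multiple(s) of 6: 12 -> fragment 2 completed (2 total).
Final fork_pos = 15, so 2 fragment(s) are complete. Build each: template segment -> complement -> reverse.
Fragment 1: template[0:6] = AGCGGT -> complement TCGCCA -> reversed ACCGCT
Fragment 2: template[6:12] = AACTCT -> complement TTGAGA -> reversed AGAGTT

Answer: ACCGCT,AGAGTT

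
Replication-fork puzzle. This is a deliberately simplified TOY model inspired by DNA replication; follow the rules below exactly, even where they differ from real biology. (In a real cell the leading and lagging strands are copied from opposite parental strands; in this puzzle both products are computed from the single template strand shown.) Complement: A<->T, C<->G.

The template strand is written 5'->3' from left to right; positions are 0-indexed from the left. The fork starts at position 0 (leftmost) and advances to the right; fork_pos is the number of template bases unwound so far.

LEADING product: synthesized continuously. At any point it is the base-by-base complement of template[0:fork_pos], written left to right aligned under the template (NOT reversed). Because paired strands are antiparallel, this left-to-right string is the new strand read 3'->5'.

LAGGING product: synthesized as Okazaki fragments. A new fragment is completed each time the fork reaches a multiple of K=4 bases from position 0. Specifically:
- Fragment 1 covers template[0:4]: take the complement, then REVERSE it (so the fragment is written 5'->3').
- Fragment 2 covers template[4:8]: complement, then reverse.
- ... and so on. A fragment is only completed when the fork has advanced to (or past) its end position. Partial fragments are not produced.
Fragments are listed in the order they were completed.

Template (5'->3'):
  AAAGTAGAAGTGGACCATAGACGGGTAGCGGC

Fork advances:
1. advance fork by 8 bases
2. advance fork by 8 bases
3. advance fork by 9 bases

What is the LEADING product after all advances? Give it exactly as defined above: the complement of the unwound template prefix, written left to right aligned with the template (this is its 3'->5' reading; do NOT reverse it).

Step 1: advance 8 -> fork_pos = 0 + 8 = 8.
Step 2: advance 8 -> fork_pos = 8 + 8 = 16.
Step 3: advance 9 -> fork_pos = 16 + 9 = 25.
Unwound prefix: template[0:25] = AAAGTAGAAGTGGACCATAGACGGG
Complement it base by base (A<->T, C<->G), keeping left-to-right order:
  [0:5] AAAGT -> TTTCA
  [5:10] AGAAG -> TCTTC
  [10:15] TGGAC -> ACCTG
  [15:20] CATAG -> GTATC
  [20:25] ACGGG -> TGCCC
Concatenate: TTTCATCTTCACCTGGTATCTGCCC (length 25; written aligned with the template, i.e. 3'->5').

Answer: TTTCATCTTCACCTGGTATCTGCCC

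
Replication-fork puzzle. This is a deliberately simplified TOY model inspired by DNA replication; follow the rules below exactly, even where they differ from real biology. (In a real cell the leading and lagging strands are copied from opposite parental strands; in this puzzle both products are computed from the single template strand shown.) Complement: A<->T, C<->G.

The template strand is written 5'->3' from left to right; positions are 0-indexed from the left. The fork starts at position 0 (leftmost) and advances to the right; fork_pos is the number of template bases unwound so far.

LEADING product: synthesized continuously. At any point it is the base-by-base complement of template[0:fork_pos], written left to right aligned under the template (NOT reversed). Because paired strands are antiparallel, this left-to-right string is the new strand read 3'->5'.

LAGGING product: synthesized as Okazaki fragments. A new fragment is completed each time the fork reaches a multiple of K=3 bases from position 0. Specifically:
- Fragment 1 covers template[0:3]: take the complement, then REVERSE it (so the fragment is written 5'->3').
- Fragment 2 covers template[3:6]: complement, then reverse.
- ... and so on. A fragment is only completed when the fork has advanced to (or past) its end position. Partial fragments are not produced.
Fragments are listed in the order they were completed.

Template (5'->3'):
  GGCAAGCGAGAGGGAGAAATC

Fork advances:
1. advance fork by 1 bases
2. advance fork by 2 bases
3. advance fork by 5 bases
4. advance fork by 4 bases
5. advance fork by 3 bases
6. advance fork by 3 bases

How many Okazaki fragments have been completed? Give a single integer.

Answer: 6

Derivation:
Step 1: advance 1 -> fork_pos = 0 + 1 = 1. Next multiple of 3 is 3 (not reached); still 0 fragment(s).
Step 2: advance 2 -> fork_pos = 1 + 2 = 3. Reached multiple(s) of 3: 3 -> fragment 1 completed (1 total).
Step 3: advance 5 -> fork_pos = 3 + 5 = 8. Reached multiple(s) of 3: 6 -> fragment 2 completed (2 total).
Step 4: advance 4 -> fork_pos = 8 + 4 = 12. Reached multiple(s) of 3: 9, 12 -> fragments 3-4 completed (4 total).
Step 5: advance 3 -> fork_pos = 12 + 3 = 15. Reached multiple(s) of 3: 15 -> fragment 5 completed (5 total).
Step 6: advance 3 -> fork_pos = 15 + 3 = 18. Reached multiple(s) of 3: 18 -> fragment 6 completed (6 total).
Check: final fork_pos = 18; the multiples of 3 that are <= 18 are 3..18 -> 18 // 3 = 6 completed fragment(s).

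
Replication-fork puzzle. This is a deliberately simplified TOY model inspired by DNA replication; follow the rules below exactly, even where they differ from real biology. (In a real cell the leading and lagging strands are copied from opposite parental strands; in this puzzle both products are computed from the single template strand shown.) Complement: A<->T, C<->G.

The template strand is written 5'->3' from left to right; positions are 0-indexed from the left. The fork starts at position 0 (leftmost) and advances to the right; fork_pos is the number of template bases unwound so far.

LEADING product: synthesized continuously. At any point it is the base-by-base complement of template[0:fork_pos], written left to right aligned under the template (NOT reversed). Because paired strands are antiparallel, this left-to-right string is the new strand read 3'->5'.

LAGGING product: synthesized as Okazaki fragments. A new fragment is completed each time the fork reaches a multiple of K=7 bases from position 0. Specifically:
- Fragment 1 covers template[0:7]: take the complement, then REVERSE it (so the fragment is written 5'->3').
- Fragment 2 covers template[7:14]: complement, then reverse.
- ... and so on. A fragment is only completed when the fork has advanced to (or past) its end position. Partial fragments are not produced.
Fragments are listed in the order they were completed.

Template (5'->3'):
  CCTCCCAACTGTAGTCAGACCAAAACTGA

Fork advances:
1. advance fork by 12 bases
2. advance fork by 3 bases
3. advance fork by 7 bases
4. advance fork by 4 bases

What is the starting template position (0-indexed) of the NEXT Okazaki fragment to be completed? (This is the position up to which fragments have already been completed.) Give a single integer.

Step 1: advance 12 -> fork_pos = 0 + 12 = 12. Reached multiple(s) of 7: 7 -> fragment 1 completed (1 total).
Step 2: advance 3 -> fork_pos = 12 + 3 = 15. Reached multiple(s) of 7: 14 -> fragment 2 completed (2 total).
Step 3: advance 7 -> fork_pos = 15 + 7 = 22. Reached multiple(s) of 7: 21 -> fragment 3 completed (3 total).
Step 4: advance 4 -> fork_pos = 22 + 4 = 26. Next multiple of 7 is 28 (not reached); still 3 fragment(s).
3 fragment(s) completed, covering template[0:21] (3 x 7 = 21). The next fragment, fragment 4, covers template[21:28], so it starts at position 21.

Answer: 21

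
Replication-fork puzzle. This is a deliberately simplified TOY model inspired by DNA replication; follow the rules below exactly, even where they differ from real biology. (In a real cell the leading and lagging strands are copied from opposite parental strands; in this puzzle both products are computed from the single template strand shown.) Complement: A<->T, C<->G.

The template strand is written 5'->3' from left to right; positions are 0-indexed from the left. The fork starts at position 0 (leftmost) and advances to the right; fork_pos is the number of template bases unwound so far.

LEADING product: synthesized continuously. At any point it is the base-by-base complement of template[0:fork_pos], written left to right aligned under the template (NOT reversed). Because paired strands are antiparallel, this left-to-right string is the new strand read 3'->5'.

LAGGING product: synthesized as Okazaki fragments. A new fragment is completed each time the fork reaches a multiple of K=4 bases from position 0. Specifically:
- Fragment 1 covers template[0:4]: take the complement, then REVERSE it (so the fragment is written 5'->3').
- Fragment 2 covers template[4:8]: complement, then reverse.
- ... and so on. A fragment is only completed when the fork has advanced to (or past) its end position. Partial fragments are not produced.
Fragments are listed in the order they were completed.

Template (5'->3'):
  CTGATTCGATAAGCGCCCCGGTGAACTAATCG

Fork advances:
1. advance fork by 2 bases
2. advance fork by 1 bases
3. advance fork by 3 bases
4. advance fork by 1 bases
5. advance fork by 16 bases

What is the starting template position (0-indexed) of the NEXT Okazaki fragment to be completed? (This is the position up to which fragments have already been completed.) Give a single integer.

Step 1: advance 2 -> fork_pos = 0 + 2 = 2. Next multiple of 4 is 4 (not reached); still 0 fragment(s).
Step 2: advance 1 -> fork_pos = 2 + 1 = 3. Next multiple of 4 is 4 (not reached); still 0 fragment(s).
Step 3: advance 3 -> fork_pos = 3 + 3 = 6. Reached multiple(s) of 4: 4 -> fragment 1 completed (1 total).
Step 4: advance 1 -> fork_pos = 6 + 1 = 7. Next multiple of 4 is 8 (not reached); still 1 fragment(s).
Step 5: advance 16 -> fork_pos = 7 + 16 = 23. Reached multiple(s) of 4: 8, 12, 16, 20 -> fragments 2-5 completed (5 total).
5 fragment(s) completed, covering template[0:20] (5 x 4 = 20). The next fragment, fragment 6, covers template[20:24], so it starts at position 20.

Answer: 20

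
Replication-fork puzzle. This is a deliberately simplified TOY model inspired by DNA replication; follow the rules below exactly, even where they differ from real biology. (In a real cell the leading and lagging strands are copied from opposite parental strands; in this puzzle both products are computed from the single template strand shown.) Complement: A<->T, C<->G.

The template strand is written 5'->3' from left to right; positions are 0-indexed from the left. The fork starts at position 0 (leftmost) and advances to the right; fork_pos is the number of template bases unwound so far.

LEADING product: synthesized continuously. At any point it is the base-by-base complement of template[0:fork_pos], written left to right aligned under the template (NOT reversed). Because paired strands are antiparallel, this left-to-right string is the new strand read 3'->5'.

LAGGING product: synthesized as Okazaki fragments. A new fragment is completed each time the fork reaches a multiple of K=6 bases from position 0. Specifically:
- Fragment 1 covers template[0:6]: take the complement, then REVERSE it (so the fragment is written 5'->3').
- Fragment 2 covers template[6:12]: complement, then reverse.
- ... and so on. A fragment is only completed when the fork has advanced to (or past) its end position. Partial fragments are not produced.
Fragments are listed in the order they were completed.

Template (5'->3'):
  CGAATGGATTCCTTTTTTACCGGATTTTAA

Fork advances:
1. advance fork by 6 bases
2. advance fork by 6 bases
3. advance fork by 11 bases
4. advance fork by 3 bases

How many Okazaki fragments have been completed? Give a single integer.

Step 1: advance 6 -> fork_pos = 0 + 6 = 6. Reached multiple(s) of 6: 6 -> fragment 1 completed (1 total).
Step 2: advance 6 -> fork_pos = 6 + 6 = 12. Reached multiple(s) of 6: 12 -> fragment 2 completed (2 total).
Step 3: advance 11 -> fork_pos = 12 + 11 = 23. Reached multiple(s) of 6: 18 -> fragment 3 completed (3 total).
Step 4: advance 3 -> fork_pos = 23 + 3 = 26. Reached multiple(s) of 6: 24 -> fragment 4 completed (4 total).
Check: final fork_pos = 26; the multiples of 6 that are <= 26 are 6..24 -> 26 // 6 = 4 completed fragment(s).

Answer: 4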